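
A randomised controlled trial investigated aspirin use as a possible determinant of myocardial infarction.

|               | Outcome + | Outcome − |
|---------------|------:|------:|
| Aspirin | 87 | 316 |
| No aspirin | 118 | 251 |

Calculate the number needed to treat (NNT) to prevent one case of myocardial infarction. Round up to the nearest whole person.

10

Risk in treated group = 87/403 = 0.21588; risk in control = 118/369 = 0.31978.
Absolute risk reduction = 0.31978 − 0.21588 = 0.10390
NNT = 1 / ARR = 1 / 0.10390 = 9.624 → round up → 10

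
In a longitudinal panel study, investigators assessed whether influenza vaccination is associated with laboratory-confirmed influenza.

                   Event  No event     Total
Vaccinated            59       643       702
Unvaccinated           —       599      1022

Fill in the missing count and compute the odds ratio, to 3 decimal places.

The missing cell is in the unexposed row: 1022 − 599 = 423.
So a = 59, b = 643, c = 423, d = 599.
OR = (a·d)/(b·c) = (59 × 599) / (643 × 423) = 35341 / 271989 = 0.12994

0.130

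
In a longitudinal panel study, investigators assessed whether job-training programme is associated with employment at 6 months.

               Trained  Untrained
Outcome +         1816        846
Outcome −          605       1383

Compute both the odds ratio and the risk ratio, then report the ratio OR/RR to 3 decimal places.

Reading the table with exposure as columns: a = 1816 (Trained, case), b = 605 (Trained, non-case), c = 846 (Untrained, case), d = 1383.
OR = (1816·1383)/(605·846) = 2511528/511830 = 4.90696
Risk in exposed = 1816/2421 = 0.75010; risk in unexposed = 846/2229 = 0.37954; RR = 1.97634
OR/RR = 4.90696 / 1.97634 = 2.48286
The outcome is not rare, so the OR lies further from 1 than the RR.

2.483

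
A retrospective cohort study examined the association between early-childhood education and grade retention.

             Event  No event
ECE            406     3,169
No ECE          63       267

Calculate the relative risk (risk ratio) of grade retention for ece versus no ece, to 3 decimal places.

0.595

Cells: a = 406, b = 3169, c = 63, d = 267.
Risk in exposed = 406/3575 = 0.11357; risk in unexposed = 63/330 = 0.19091.
RR = 0.11357 / 0.19091 = 0.59487
The risk is 41% lower among the exposed than among the unexposed.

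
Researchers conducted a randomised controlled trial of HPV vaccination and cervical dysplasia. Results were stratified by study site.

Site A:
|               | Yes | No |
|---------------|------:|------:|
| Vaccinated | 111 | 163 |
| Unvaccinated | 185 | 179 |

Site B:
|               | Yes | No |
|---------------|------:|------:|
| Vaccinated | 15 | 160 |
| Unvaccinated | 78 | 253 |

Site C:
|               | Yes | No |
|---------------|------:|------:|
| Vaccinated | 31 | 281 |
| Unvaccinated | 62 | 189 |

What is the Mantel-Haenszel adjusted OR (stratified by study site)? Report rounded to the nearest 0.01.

OR_MH = Σ(aᵢdᵢ/nᵢ) / Σ(bᵢcᵢ/nᵢ), where nᵢ is the stratum total.
Stratum 1 (Site A): n = 638; a·d/n = 111·179/638 = 31.1426; b·c/n = 163·185/638 = 47.2649
Stratum 2 (Site B): n = 506; a·d/n = 15·253/506 = 7.5000; b·c/n = 160·78/506 = 24.6640
Stratum 3 (Site C): n = 563; a·d/n = 31·189/563 = 10.4067; b·c/n = 281·62/563 = 30.9449
OR_MH = (31.1426 + 7.5000 + 10.4067) / (47.2649 + 24.6640 + 30.9449) = 49.0494 / 102.8739 = 0.47679

0.48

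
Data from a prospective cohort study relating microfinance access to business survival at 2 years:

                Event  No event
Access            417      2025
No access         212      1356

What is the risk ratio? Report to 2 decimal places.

Cells: a = 417, b = 2025, c = 212, d = 1356.
Risk in exposed = 417/2442 = 0.17076; risk in unexposed = 212/1568 = 0.13520.
RR = 0.17076 / 0.13520 = 1.26299
The risk among the exposed is 1.26 times that among the unexposed.

1.26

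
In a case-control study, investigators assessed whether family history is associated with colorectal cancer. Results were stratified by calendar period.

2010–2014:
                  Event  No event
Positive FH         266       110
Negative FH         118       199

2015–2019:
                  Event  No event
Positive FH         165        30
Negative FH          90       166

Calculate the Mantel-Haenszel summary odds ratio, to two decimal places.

5.55

OR_MH = Σ(aᵢdᵢ/nᵢ) / Σ(bᵢcᵢ/nᵢ), where nᵢ is the stratum total.
Stratum 1 (2010–2014): n = 693; a·d/n = 266·199/693 = 76.3838; b·c/n = 110·118/693 = 18.7302
Stratum 2 (2015–2019): n = 451; a·d/n = 165·166/451 = 60.7317; b·c/n = 30·90/451 = 5.9867
OR_MH = (76.3838 + 60.7317) / (18.7302 + 5.9867) = 137.1155 / 24.7169 = 5.54745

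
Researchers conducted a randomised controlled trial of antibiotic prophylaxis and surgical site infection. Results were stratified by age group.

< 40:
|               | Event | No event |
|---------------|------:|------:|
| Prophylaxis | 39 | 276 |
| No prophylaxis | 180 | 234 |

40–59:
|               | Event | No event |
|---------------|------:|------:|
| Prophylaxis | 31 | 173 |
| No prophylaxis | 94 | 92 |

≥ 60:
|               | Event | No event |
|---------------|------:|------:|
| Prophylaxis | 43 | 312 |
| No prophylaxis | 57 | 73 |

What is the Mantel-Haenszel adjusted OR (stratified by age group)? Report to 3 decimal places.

OR_MH = Σ(aᵢdᵢ/nᵢ) / Σ(bᵢcᵢ/nᵢ), where nᵢ is the stratum total.
Stratum 1 (< 40): n = 729; a·d/n = 39·234/729 = 12.5185; b·c/n = 276·180/729 = 68.1481
Stratum 2 (40–59): n = 390; a·d/n = 31·92/390 = 7.3128; b·c/n = 173·94/390 = 41.6974
Stratum 3 (≥ 60): n = 485; a·d/n = 43·73/485 = 6.4722; b·c/n = 312·57/485 = 36.6680
OR_MH = (12.5185 + 7.3128 + 6.4722) / (68.1481 + 41.6974 + 36.6680) = 26.3035 / 146.5136 = 0.17953

0.180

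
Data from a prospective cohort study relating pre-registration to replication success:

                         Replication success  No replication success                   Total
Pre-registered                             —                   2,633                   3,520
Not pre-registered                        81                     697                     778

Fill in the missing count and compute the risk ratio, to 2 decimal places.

2.42

The missing cell is in the exposed row: 3520 − 2633 = 887.
So a = 887, b = 2633, c = 81, d = 697.
RR = [a/(a+b)] / [c/(c+d)] = (887/3520) / (81/778) = 0.25199/0.10411 = 2.42034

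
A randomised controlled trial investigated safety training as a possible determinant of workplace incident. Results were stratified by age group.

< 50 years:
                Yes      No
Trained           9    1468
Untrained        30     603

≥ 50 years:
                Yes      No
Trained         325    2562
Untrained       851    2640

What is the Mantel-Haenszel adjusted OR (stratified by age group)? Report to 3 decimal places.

0.378

OR_MH = Σ(aᵢdᵢ/nᵢ) / Σ(bᵢcᵢ/nᵢ), where nᵢ is the stratum total.
Stratum 1 (< 50 years): n = 2110; a·d/n = 9·603/2110 = 2.5720; b·c/n = 1468·30/2110 = 20.8720
Stratum 2 (≥ 50 years): n = 6378; a·d/n = 325·2640/6378 = 134.5249; b·c/n = 2562·851/6378 = 341.8410
OR_MH = (2.5720 + 134.5249) / (20.8720 + 341.8410) = 137.0970 / 362.7131 = 0.37798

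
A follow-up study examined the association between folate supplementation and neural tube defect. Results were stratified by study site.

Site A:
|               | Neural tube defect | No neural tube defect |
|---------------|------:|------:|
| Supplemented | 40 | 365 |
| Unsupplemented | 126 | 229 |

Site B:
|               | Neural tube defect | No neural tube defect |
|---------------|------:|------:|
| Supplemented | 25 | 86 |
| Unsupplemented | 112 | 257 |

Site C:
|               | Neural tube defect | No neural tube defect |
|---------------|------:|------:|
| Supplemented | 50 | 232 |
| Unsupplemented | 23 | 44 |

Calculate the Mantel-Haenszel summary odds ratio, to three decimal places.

OR_MH = Σ(aᵢdᵢ/nᵢ) / Σ(bᵢcᵢ/nᵢ), where nᵢ is the stratum total.
Stratum 1 (Site A): n = 760; a·d/n = 40·229/760 = 12.0526; b·c/n = 365·126/760 = 60.5132
Stratum 2 (Site B): n = 480; a·d/n = 25·257/480 = 13.3854; b·c/n = 86·112/480 = 20.0667
Stratum 3 (Site C): n = 349; a·d/n = 50·44/349 = 6.3037; b·c/n = 232·23/349 = 15.2894
OR_MH = (12.0526 + 13.3854 + 6.3037) / (60.5132 + 20.0667 + 15.2894) = 31.7418 / 95.8692 = 0.33109

0.331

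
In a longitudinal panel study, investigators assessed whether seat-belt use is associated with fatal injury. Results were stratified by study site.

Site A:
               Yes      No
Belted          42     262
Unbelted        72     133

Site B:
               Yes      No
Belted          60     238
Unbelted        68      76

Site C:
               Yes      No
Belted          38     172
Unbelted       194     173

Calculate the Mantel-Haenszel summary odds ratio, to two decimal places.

0.25

OR_MH = Σ(aᵢdᵢ/nᵢ) / Σ(bᵢcᵢ/nᵢ), where nᵢ is the stratum total.
Stratum 1 (Site A): n = 509; a·d/n = 42·133/509 = 10.9745; b·c/n = 262·72/509 = 37.0609
Stratum 2 (Site B): n = 442; a·d/n = 60·76/442 = 10.3167; b·c/n = 238·68/442 = 36.6154
Stratum 3 (Site C): n = 577; a·d/n = 38·173/577 = 11.3934; b·c/n = 172·194/577 = 57.8302
OR_MH = (10.9745 + 10.3167 + 11.3934) / (37.0609 + 36.6154 + 57.8302) = 32.6846 / 131.5064 = 0.24854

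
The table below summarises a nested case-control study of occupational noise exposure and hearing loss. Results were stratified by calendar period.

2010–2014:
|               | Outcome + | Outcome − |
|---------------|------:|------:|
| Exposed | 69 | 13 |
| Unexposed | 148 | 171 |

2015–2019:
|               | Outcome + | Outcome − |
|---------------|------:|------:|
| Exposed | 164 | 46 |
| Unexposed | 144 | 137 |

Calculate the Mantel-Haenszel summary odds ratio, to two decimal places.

4.11

OR_MH = Σ(aᵢdᵢ/nᵢ) / Σ(bᵢcᵢ/nᵢ), where nᵢ is the stratum total.
Stratum 1 (2010–2014): n = 401; a·d/n = 69·171/401 = 29.4239; b·c/n = 13·148/401 = 4.7980
Stratum 2 (2015–2019): n = 491; a·d/n = 164·137/491 = 45.7597; b·c/n = 46·144/491 = 13.4908
OR_MH = (29.4239 + 45.7597) / (4.7980 + 13.4908) = 75.1836 / 18.2888 = 4.11090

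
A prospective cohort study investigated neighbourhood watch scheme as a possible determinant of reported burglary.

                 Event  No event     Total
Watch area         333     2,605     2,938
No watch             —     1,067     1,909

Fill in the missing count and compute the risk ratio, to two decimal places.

0.26

The missing cell is in the unexposed row: 1909 − 1067 = 842.
So a = 333, b = 2605, c = 842, d = 1067.
RR = [a/(a+b)] / [c/(c+d)] = (333/2938) / (842/1909) = 0.11334/0.44107 = 0.25697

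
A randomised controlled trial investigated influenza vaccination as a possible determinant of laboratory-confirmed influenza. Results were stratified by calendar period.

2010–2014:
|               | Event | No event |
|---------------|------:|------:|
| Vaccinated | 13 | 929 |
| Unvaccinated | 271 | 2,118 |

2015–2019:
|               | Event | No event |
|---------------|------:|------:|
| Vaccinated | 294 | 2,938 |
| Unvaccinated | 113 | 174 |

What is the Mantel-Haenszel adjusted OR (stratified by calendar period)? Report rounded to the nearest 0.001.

OR_MH = Σ(aᵢdᵢ/nᵢ) / Σ(bᵢcᵢ/nᵢ), where nᵢ is the stratum total.
Stratum 1 (2010–2014): n = 3331; a·d/n = 13·2118/3331 = 8.2660; b·c/n = 929·271/3331 = 75.5806
Stratum 2 (2015–2019): n = 3519; a·d/n = 294·174/3519 = 14.5371; b·c/n = 2938·113/3519 = 94.3433
OR_MH = (8.2660 + 14.5371) / (75.5806 + 94.3433) = 22.8031 / 169.9239 = 0.13420

0.134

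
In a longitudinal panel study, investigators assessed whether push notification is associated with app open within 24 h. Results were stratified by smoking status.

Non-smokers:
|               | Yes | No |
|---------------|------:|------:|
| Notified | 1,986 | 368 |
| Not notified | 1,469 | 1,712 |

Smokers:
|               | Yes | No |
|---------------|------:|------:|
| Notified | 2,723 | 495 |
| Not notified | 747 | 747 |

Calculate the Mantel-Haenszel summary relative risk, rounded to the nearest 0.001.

1.766

RR_MH = Σ(aᵢ·n₀ᵢ/nᵢ) / Σ(cᵢ·n₁ᵢ/nᵢ), with n₁ᵢ = aᵢ+bᵢ (exposed), n₀ᵢ = cᵢ+dᵢ (unexposed), nᵢ = n₁ᵢ+n₀ᵢ.
Stratum 1 (Non-smokers): n₁ = 2354, n₀ = 3181, n = 5535; a·n₀/n = 1986·3181/5535 = 1141.3669; c·n₁/n = 1469·2354/5535 = 624.7563
Stratum 2 (Smokers): n₁ = 3218, n₀ = 1494, n = 4712; a·n₀/n = 2723·1494/4712 = 863.3621; c·n₁/n = 747·3218/4712 = 510.1541
RR_MH = (1141.3669 + 863.3621) / (624.7563 + 510.1541) = 2004.7290 / 1134.9104 = 1.76642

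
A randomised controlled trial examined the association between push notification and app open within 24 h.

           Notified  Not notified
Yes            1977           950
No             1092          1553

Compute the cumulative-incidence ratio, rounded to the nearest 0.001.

Reading the table with exposure as columns: a = 1977 (Notified, case), b = 1092 (Notified, non-case), c = 950 (Not notified, case), d = 1553.
Risk in exposed = 1977/3069 = 0.64418; risk in unexposed = 950/2503 = 0.37954.
RR = 0.64418 / 0.37954 = 1.69725
The risk among the exposed is 1.70 times that among the unexposed.

1.697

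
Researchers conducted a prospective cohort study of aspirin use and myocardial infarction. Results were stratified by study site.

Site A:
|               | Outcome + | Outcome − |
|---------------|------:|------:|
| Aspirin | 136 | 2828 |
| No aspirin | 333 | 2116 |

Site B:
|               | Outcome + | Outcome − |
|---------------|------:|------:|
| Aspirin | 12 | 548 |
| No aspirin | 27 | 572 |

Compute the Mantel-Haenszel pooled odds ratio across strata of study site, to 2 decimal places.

0.32

OR_MH = Σ(aᵢdᵢ/nᵢ) / Σ(bᵢcᵢ/nᵢ), where nᵢ is the stratum total.
Stratum 1 (Site A): n = 5413; a·d/n = 136·2116/5413 = 53.1639; b·c/n = 2828·333/5413 = 173.9745
Stratum 2 (Site B): n = 1159; a·d/n = 12·572/1159 = 5.9223; b·c/n = 548·27/1159 = 12.7662
OR_MH = (53.1639 + 5.9223) / (173.9745 + 12.7662) = 59.0862 / 186.7407 = 0.31641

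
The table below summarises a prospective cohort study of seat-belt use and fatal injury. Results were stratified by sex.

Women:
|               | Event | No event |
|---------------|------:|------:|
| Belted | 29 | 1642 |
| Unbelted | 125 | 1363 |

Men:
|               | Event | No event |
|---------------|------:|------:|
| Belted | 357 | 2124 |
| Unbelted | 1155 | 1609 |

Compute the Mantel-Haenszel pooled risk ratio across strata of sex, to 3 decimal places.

RR_MH = Σ(aᵢ·n₀ᵢ/nᵢ) / Σ(cᵢ·n₁ᵢ/nᵢ), with n₁ᵢ = aᵢ+bᵢ (exposed), n₀ᵢ = cᵢ+dᵢ (unexposed), nᵢ = n₁ᵢ+n₀ᵢ.
Stratum 1 (Women): n₁ = 1671, n₀ = 1488, n = 3159; a·n₀/n = 29·1488/3159 = 13.6600; c·n₁/n = 125·1671/3159 = 66.1206
Stratum 2 (Men): n₁ = 2481, n₀ = 2764, n = 5245; a·n₀/n = 357·2764/5245 = 188.1312; c·n₁/n = 1155·2481/5245 = 546.3403
RR_MH = (13.6600 + 188.1312) / (66.1206 + 546.3403) = 201.7912 / 612.4609 = 0.32948

0.329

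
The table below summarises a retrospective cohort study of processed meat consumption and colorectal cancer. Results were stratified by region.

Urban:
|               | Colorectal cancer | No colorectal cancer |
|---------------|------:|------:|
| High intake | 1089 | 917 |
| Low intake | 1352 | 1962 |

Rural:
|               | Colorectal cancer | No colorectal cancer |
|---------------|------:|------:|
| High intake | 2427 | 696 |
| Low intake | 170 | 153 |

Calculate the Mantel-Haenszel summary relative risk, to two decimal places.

1.36

RR_MH = Σ(aᵢ·n₀ᵢ/nᵢ) / Σ(cᵢ·n₁ᵢ/nᵢ), with n₁ᵢ = aᵢ+bᵢ (exposed), n₀ᵢ = cᵢ+dᵢ (unexposed), nᵢ = n₁ᵢ+n₀ᵢ.
Stratum 1 (Urban): n₁ = 2006, n₀ = 3314, n = 5320; a·n₀/n = 1089·3314/5320 = 678.3733; c·n₁/n = 1352·2006/5320 = 509.7955
Stratum 2 (Rural): n₁ = 3123, n₀ = 323, n = 3446; a·n₀/n = 2427·323/3446 = 227.4872; c·n₁/n = 170·3123/3446 = 154.0656
RR_MH = (678.3733 + 227.4872) / (509.7955 + 154.0656) = 905.8605 / 663.8611 = 1.36453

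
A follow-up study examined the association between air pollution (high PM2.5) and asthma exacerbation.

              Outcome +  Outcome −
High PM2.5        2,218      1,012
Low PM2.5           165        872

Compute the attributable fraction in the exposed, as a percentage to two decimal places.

76.83

Cells: a = 2218, b = 1012, c = 165, d = 872.
Risk in exposed = 2218/3230 = 0.68669; risk in unexposed = 165/1037 = 0.15911.
RR = 0.68669/0.15911 = 4.31573
AR% = (RR − 1)/RR × 100 = (4.31573 − 1)/4.31573 × 100 = 76.8289%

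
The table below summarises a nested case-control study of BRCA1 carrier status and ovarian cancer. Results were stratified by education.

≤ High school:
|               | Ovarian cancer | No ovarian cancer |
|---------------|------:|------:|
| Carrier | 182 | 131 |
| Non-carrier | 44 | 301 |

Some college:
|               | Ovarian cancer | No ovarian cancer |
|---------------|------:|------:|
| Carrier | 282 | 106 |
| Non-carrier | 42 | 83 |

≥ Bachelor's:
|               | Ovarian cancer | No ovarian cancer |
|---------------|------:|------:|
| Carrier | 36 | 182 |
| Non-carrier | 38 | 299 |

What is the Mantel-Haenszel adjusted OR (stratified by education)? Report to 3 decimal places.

4.959

OR_MH = Σ(aᵢdᵢ/nᵢ) / Σ(bᵢcᵢ/nᵢ), where nᵢ is the stratum total.
Stratum 1 (≤ High school): n = 658; a·d/n = 182·301/658 = 83.2553; b·c/n = 131·44/658 = 8.7599
Stratum 2 (Some college): n = 513; a·d/n = 282·83/513 = 45.6257; b·c/n = 106·42/513 = 8.6784
Stratum 3 (≥ Bachelor's): n = 555; a·d/n = 36·299/555 = 19.3946; b·c/n = 182·38/555 = 12.4613
OR_MH = (83.2553 + 45.6257 + 19.3946) / (8.7599 + 8.6784 + 12.4613) = 148.2756 / 29.8995 = 4.95913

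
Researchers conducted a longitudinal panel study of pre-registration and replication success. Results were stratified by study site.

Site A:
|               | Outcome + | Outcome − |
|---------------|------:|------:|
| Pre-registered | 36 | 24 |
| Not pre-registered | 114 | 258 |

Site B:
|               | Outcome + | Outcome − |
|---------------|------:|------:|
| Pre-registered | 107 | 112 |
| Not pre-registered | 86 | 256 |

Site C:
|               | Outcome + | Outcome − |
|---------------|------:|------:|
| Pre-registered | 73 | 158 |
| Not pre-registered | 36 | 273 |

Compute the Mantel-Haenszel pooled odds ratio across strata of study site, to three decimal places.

3.151

OR_MH = Σ(aᵢdᵢ/nᵢ) / Σ(bᵢcᵢ/nᵢ), where nᵢ is the stratum total.
Stratum 1 (Site A): n = 432; a·d/n = 36·258/432 = 21.5000; b·c/n = 24·114/432 = 6.3333
Stratum 2 (Site B): n = 561; a·d/n = 107·256/561 = 48.8271; b·c/n = 112·86/561 = 17.1693
Stratum 3 (Site C): n = 540; a·d/n = 73·273/540 = 36.9056; b·c/n = 158·36/540 = 10.5333
OR_MH = (21.5000 + 48.8271 + 36.9056) / (6.3333 + 17.1693 + 10.5333) = 107.2327 / 34.0360 = 3.15056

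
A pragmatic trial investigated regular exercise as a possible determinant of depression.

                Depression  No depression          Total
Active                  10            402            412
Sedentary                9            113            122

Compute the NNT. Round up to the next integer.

Risk in treated group = 10/412 = 0.02427; risk in control = 9/122 = 0.07377.
Absolute risk reduction = 0.07377 − 0.02427 = 0.04950
NNT = 1 / ARR = 1 / 0.04950 = 20.203 → round up → 21

21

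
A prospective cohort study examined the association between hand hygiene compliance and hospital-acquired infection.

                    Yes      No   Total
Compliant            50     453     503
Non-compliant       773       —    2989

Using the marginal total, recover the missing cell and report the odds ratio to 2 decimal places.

0.32

The missing cell is in the unexposed row: 2989 − 773 = 2216.
So a = 50, b = 453, c = 773, d = 2216.
OR = (a·d)/(b·c) = (50 × 2216) / (453 × 773) = 110800 / 350169 = 0.31642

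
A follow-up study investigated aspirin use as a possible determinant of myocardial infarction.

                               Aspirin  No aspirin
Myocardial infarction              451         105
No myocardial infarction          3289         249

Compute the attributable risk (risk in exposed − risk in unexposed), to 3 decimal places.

Reading the table with exposure as columns: a = 451 (Aspirin, case), b = 3289 (Aspirin, non-case), c = 105 (No aspirin, case), d = 249.
Risk in exposed = 451/3740 = 0.120588; risk in unexposed = 105/354 = 0.296610.
Risk difference = 0.120588 − 0.296610 = -0.176022

-0.176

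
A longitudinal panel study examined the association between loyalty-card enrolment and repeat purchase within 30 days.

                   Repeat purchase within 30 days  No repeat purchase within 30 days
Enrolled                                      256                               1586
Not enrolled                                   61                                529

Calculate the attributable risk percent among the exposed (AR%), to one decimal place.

25.6

Cells: a = 256, b = 1586, c = 61, d = 529.
Risk in exposed = 256/1842 = 0.13898; risk in unexposed = 61/590 = 0.10339.
RR = 0.13898/0.10339 = 1.34423
AR% = (RR − 1)/RR × 100 = (1.34423 − 1)/1.34423 × 100 = 25.6078%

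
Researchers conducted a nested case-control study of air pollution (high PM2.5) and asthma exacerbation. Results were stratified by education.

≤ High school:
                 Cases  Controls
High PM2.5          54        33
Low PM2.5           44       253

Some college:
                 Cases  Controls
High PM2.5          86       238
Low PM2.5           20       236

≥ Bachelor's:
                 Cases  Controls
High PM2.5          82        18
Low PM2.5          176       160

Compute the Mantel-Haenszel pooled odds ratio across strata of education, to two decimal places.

5.23

OR_MH = Σ(aᵢdᵢ/nᵢ) / Σ(bᵢcᵢ/nᵢ), where nᵢ is the stratum total.
Stratum 1 (≤ High school): n = 384; a·d/n = 54·253/384 = 35.5781; b·c/n = 33·44/384 = 3.7812
Stratum 2 (Some college): n = 580; a·d/n = 86·236/580 = 34.9931; b·c/n = 238·20/580 = 8.2069
Stratum 3 (≥ Bachelor's): n = 436; a·d/n = 82·160/436 = 30.0917; b·c/n = 18·176/436 = 7.2661
OR_MH = (35.5781 + 34.9931 + 30.0917) / (3.7812 + 8.2069 + 7.2661) = 100.6630 / 19.2542 = 5.22810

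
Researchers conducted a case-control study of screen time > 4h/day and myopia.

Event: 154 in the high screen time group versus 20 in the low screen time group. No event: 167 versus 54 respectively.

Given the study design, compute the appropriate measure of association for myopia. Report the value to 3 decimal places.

From the description: a = 154, b = 167, c = 20, d = 54.
This is a case-control study: participants were sampled on outcome status, so risks in the source population cannot be estimated directly — relative risk is not valid here. The odds ratio is the appropriate measure.
OR = (a·d)/(b·c) = (154 × 54) / (167 × 20) = 8316 / 3340 = 2.48982

2.490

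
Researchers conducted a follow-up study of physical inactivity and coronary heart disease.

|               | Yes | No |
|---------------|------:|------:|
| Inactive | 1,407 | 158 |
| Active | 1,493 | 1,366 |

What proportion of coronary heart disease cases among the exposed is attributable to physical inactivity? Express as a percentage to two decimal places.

Cells: a = 1407, b = 158, c = 1493, d = 1366.
Risk in exposed = 1407/1565 = 0.89904; risk in unexposed = 1493/2859 = 0.52221.
RR = 0.89904/0.52221 = 1.72161
AR% = (RR − 1)/RR × 100 = (1.72161 − 1)/1.72161 × 100 = 41.9147%

41.91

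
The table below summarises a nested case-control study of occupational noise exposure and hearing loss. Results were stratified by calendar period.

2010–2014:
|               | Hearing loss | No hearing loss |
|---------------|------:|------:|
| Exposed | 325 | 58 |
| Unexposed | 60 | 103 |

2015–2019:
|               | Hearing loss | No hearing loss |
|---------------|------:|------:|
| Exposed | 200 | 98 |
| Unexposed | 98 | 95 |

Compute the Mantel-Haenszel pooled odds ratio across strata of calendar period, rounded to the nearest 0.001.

3.856

OR_MH = Σ(aᵢdᵢ/nᵢ) / Σ(bᵢcᵢ/nᵢ), where nᵢ is the stratum total.
Stratum 1 (2010–2014): n = 546; a·d/n = 325·103/546 = 61.3095; b·c/n = 58·60/546 = 6.3736
Stratum 2 (2015–2019): n = 491; a·d/n = 200·95/491 = 38.6965; b·c/n = 98·98/491 = 19.5601
OR_MH = (61.3095 + 38.6965) / (6.3736 + 19.5601) = 100.0061 / 25.9337 = 3.85622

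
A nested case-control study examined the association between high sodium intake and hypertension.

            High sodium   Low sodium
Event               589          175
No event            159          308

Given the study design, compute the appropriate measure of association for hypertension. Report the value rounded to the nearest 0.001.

6.520

Reading the table with exposure as columns: a = 589 (High sodium, case), b = 159 (High sodium, non-case), c = 175 (Low sodium, case), d = 308.
This is a nested case-control study: participants were sampled on outcome status, so risks in the source population cannot be estimated directly — relative risk is not valid here. The odds ratio is the appropriate measure.
OR = (a·d)/(b·c) = (589 × 308) / (159 × 175) = 181412 / 27825 = 6.51975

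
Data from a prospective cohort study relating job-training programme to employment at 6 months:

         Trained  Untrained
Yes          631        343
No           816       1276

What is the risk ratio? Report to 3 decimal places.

Reading the table with exposure as columns: a = 631 (Trained, case), b = 816 (Trained, non-case), c = 343 (Untrained, case), d = 1276.
Risk in exposed = 631/1447 = 0.43607; risk in unexposed = 343/1619 = 0.21186.
RR = 0.43607 / 0.21186 = 2.05832
The risk among the exposed is 2.06 times that among the unexposed.

2.058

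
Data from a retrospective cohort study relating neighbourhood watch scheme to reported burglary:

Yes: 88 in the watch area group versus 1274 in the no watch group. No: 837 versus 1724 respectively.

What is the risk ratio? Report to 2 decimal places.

0.22

From the description: a = 88, b = 837, c = 1274, d = 1724.
Risk in exposed = 88/925 = 0.09514; risk in unexposed = 1274/2998 = 0.42495.
RR = 0.09514 / 0.42495 = 0.22387
The risk is 78% lower among the exposed than among the unexposed.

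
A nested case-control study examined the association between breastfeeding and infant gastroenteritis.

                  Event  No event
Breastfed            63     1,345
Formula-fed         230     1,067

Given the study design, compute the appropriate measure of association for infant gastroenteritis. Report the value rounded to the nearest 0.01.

Cells: a = 63, b = 1345, c = 230, d = 1067.
This is a nested case-control study: participants were sampled on outcome status, so risks in the source population cannot be estimated directly — relative risk is not valid here. The odds ratio is the appropriate measure.
OR = (a·d)/(b·c) = (63 × 1067) / (1345 × 230) = 67221 / 309350 = 0.21730

0.22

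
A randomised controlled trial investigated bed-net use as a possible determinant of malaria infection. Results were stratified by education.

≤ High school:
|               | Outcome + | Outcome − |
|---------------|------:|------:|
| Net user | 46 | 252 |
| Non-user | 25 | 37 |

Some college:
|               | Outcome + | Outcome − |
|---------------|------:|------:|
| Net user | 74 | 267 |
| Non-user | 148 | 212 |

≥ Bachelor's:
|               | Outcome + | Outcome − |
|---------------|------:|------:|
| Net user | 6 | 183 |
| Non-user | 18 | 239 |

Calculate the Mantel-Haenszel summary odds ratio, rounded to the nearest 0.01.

OR_MH = Σ(aᵢdᵢ/nᵢ) / Σ(bᵢcᵢ/nᵢ), where nᵢ is the stratum total.
Stratum 1 (≤ High school): n = 360; a·d/n = 46·37/360 = 4.7278; b·c/n = 252·25/360 = 17.5000
Stratum 2 (Some college): n = 701; a·d/n = 74·212/701 = 22.3795; b·c/n = 267·148/701 = 56.3709
Stratum 3 (≥ Bachelor's): n = 446; a·d/n = 6·239/446 = 3.2152; b·c/n = 183·18/446 = 7.3857
OR_MH = (4.7278 + 22.3795 + 3.2152) / (17.5000 + 56.3709 + 7.3857) = 30.3225 / 81.2565 = 0.37317

0.37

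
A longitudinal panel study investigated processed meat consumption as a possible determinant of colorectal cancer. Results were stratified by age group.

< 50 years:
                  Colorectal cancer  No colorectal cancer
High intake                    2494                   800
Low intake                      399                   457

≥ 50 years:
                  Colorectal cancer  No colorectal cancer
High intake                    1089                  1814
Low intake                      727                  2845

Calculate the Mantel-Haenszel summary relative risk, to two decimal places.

1.74

RR_MH = Σ(aᵢ·n₀ᵢ/nᵢ) / Σ(cᵢ·n₁ᵢ/nᵢ), with n₁ᵢ = aᵢ+bᵢ (exposed), n₀ᵢ = cᵢ+dᵢ (unexposed), nᵢ = n₁ᵢ+n₀ᵢ.
Stratum 1 (< 50 years): n₁ = 3294, n₀ = 856, n = 4150; a·n₀/n = 2494·856/4150 = 514.4251; c·n₁/n = 399·3294/4150 = 316.7002
Stratum 2 (≥ 50 years): n₁ = 2903, n₀ = 3572, n = 6475; a·n₀/n = 1089·3572/6475 = 600.7580; c·n₁/n = 727·2903/6475 = 325.9430
RR_MH = (514.4251 + 600.7580) / (316.7002 + 325.9430) = 1115.1831 / 642.6433 = 1.73531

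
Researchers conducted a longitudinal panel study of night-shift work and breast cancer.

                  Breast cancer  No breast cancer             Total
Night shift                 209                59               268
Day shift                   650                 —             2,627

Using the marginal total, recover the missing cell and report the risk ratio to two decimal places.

The missing cell is in the unexposed row: 2627 − 650 = 1977.
So a = 209, b = 59, c = 650, d = 1977.
RR = [a/(a+b)] / [c/(c+d)] = (209/268) / (650/2627) = 0.77985/0.24743 = 3.15180

3.15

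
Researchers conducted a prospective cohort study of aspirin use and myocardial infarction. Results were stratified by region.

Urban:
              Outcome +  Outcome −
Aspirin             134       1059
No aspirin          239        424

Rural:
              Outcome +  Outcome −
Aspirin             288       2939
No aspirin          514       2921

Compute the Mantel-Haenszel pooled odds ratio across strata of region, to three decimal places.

OR_MH = Σ(aᵢdᵢ/nᵢ) / Σ(bᵢcᵢ/nᵢ), where nᵢ is the stratum total.
Stratum 1 (Urban): n = 1856; a·d/n = 134·424/1856 = 30.6121; b·c/n = 1059·239/1856 = 136.3691
Stratum 2 (Rural): n = 6662; a·d/n = 288·2921/6662 = 126.2756; b·c/n = 2939·514/6662 = 226.7556
OR_MH = (30.6121 + 126.2756) / (136.3691 + 226.7556) = 156.8877 / 363.1247 = 0.43205

0.432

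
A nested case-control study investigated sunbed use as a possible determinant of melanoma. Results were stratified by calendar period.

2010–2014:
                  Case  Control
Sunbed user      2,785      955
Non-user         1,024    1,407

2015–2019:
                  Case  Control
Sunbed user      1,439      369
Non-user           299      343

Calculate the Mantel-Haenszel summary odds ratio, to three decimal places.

4.110

OR_MH = Σ(aᵢdᵢ/nᵢ) / Σ(bᵢcᵢ/nᵢ), where nᵢ is the stratum total.
Stratum 1 (2010–2014): n = 6171; a·d/n = 2785·1407/6171 = 634.9854; b·c/n = 955·1024/6171 = 158.4703
Stratum 2 (2015–2019): n = 2450; a·d/n = 1439·343/2450 = 201.4600; b·c/n = 369·299/2450 = 45.0331
OR_MH = (634.9854 + 201.4600) / (158.4703 + 45.0331) = 836.4454 / 203.5033 = 4.11023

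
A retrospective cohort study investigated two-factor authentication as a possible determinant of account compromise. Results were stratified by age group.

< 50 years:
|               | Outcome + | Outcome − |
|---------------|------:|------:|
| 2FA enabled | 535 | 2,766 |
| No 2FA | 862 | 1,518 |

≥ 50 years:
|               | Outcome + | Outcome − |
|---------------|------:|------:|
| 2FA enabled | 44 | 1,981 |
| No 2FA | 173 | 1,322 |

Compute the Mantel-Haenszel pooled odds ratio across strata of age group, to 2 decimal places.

0.31

OR_MH = Σ(aᵢdᵢ/nᵢ) / Σ(bᵢcᵢ/nᵢ), where nᵢ is the stratum total.
Stratum 1 (< 50 years): n = 5681; a·d/n = 535·1518/5681 = 142.9555; b·c/n = 2766·862/5681 = 419.6958
Stratum 2 (≥ 50 years): n = 3520; a·d/n = 44·1322/3520 = 16.5250; b·c/n = 1981·173/3520 = 97.3616
OR_MH = (142.9555 + 16.5250) / (419.6958 + 97.3616) = 159.4805 / 517.0575 = 0.30844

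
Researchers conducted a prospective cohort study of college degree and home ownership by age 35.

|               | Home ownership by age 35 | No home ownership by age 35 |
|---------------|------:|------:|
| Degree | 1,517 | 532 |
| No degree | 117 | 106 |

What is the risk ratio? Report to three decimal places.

1.411

Cells: a = 1517, b = 532, c = 117, d = 106.
Risk in exposed = 1517/2049 = 0.74036; risk in unexposed = 117/223 = 0.52466.
RR = 0.74036 / 0.52466 = 1.41112
The risk among the exposed is 1.41 times that among the unexposed.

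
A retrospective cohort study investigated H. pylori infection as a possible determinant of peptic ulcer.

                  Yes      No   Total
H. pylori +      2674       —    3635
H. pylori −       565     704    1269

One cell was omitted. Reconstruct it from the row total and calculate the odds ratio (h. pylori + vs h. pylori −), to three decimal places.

The missing cell is in the exposed row: 3635 − 2674 = 961.
So a = 2674, b = 961, c = 565, d = 704.
OR = (a·d)/(b·c) = (2674 × 704) / (961 × 565) = 1882496 / 542965 = 3.46707

3.467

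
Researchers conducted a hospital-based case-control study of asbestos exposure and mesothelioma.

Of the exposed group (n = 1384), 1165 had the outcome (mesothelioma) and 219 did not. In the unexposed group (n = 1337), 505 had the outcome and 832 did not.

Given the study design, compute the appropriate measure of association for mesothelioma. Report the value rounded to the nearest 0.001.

From the description: a = 1165, b = 219, c = 505, d = 832.
This is a hospital-based case-control study: participants were sampled on outcome status, so risks in the source population cannot be estimated directly — relative risk is not valid here. The odds ratio is the appropriate measure.
OR = (a·d)/(b·c) = (1165 × 832) / (219 × 505) = 969280 / 110595 = 8.76423

8.764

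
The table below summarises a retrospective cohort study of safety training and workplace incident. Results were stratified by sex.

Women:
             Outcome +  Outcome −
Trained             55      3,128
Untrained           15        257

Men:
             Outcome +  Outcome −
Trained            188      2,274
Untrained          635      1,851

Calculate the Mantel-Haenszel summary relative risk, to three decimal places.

0.300

RR_MH = Σ(aᵢ·n₀ᵢ/nᵢ) / Σ(cᵢ·n₁ᵢ/nᵢ), with n₁ᵢ = aᵢ+bᵢ (exposed), n₀ᵢ = cᵢ+dᵢ (unexposed), nᵢ = n₁ᵢ+n₀ᵢ.
Stratum 1 (Women): n₁ = 3183, n₀ = 272, n = 3455; a·n₀/n = 55·272/3455 = 4.3300; c·n₁/n = 15·3183/3455 = 13.8191
Stratum 2 (Men): n₁ = 2462, n₀ = 2486, n = 4948; a·n₀/n = 188·2486/4948 = 94.4559; c·n₁/n = 635·2462/4948 = 315.9600
RR_MH = (4.3300 + 94.4559) / (13.8191 + 315.9600) = 98.7859 / 329.7791 = 0.29955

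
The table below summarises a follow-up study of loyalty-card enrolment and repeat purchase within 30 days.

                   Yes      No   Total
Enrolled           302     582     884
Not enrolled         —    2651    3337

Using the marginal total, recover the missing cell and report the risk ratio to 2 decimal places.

1.66

The missing cell is in the unexposed row: 3337 − 2651 = 686.
So a = 302, b = 582, c = 686, d = 2651.
RR = [a/(a+b)] / [c/(c+d)] = (302/884) / (686/3337) = 0.34163/0.20557 = 1.66183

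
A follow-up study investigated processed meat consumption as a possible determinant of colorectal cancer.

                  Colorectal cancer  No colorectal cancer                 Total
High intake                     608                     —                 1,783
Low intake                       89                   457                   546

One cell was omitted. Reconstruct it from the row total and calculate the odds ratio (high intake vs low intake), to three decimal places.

2.657

The missing cell is in the exposed row: 1783 − 608 = 1175.
So a = 608, b = 1175, c = 89, d = 457.
OR = (a·d)/(b·c) = (608 × 457) / (1175 × 89) = 277856 / 104575 = 2.65700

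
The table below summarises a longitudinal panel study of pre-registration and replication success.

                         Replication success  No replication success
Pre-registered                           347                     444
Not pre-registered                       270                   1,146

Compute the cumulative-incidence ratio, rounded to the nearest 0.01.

2.30

Cells: a = 347, b = 444, c = 270, d = 1146.
Risk in exposed = 347/791 = 0.43869; risk in unexposed = 270/1416 = 0.19068.
RR = 0.43869 / 0.19068 = 2.30066
The risk among the exposed is 2.30 times that among the unexposed.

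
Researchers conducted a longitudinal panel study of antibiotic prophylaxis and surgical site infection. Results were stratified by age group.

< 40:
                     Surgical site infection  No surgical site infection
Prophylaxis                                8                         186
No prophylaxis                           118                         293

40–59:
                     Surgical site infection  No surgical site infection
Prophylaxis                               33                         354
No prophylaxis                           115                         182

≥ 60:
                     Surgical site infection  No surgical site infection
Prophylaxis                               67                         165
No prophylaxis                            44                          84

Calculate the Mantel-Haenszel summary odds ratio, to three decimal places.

0.244

OR_MH = Σ(aᵢdᵢ/nᵢ) / Σ(bᵢcᵢ/nᵢ), where nᵢ is the stratum total.
Stratum 1 (< 40): n = 605; a·d/n = 8·293/605 = 3.8744; b·c/n = 186·118/605 = 36.2777
Stratum 2 (40–59): n = 684; a·d/n = 33·182/684 = 8.7807; b·c/n = 354·115/684 = 59.5175
Stratum 3 (≥ 60): n = 360; a·d/n = 67·84/360 = 15.6333; b·c/n = 165·44/360 = 20.1667
OR_MH = (3.8744 + 8.7807 + 15.6333) / (36.2777 + 59.5175 + 20.1667) = 28.2884 / 115.9619 = 0.24395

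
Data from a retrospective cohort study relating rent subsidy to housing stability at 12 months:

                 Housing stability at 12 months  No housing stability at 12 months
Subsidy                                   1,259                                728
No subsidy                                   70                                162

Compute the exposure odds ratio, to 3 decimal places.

Cells: a = 1259, b = 728, c = 70, d = 162.
OR = (a·d)/(b·c) = (1259 × 162) / (728 × 70) = 203958 / 50960 = 4.00232
The odds of housing stability at 12 months are about 4.00 times as high in the subsidy group.

4.002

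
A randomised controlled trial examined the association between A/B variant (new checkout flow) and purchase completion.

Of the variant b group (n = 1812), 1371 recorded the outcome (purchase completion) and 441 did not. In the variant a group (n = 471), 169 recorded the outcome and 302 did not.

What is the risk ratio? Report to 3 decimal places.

From the description: a = 1371, b = 441, c = 169, d = 302.
Risk in exposed = 1371/1812 = 0.75662; risk in unexposed = 169/471 = 0.35881.
RR = 0.75662 / 0.35881 = 2.10869
The risk among the exposed is 2.11 times that among the unexposed.

2.109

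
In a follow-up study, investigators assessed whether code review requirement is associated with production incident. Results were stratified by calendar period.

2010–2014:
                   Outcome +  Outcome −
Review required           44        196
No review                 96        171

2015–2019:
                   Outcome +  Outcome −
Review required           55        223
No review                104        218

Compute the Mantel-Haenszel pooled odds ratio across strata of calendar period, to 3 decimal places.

OR_MH = Σ(aᵢdᵢ/nᵢ) / Σ(bᵢcᵢ/nᵢ), where nᵢ is the stratum total.
Stratum 1 (2010–2014): n = 507; a·d/n = 44·171/507 = 14.8402; b·c/n = 196·96/507 = 37.1124
Stratum 2 (2015–2019): n = 600; a·d/n = 55·218/600 = 19.9833; b·c/n = 223·104/600 = 38.6533
OR_MH = (14.8402 + 19.9833) / (37.1124 + 38.6533) = 34.8236 / 75.7658 = 0.45962

0.460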